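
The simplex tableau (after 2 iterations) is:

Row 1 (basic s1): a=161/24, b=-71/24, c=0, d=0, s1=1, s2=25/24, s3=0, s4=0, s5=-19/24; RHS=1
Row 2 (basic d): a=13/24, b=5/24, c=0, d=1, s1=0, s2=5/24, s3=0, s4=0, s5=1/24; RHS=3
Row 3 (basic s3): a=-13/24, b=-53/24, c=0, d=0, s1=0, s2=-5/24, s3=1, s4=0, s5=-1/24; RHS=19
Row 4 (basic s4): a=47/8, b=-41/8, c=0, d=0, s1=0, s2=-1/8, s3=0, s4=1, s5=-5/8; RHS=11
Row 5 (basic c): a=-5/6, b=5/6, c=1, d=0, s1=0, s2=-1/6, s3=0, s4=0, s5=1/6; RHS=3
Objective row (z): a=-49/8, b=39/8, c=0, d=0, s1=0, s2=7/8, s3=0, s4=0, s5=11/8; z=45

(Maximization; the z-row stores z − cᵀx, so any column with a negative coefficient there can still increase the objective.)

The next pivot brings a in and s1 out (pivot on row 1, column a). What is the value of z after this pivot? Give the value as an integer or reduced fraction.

1056/23

Minimum ratio for a: 1/(161/24) = 24/161.
z changes by −(z-row coeff of a)·ratio = −(-49/8)·(24/161) = 21/23.
New z = 45 + (21/23) = 1056/23.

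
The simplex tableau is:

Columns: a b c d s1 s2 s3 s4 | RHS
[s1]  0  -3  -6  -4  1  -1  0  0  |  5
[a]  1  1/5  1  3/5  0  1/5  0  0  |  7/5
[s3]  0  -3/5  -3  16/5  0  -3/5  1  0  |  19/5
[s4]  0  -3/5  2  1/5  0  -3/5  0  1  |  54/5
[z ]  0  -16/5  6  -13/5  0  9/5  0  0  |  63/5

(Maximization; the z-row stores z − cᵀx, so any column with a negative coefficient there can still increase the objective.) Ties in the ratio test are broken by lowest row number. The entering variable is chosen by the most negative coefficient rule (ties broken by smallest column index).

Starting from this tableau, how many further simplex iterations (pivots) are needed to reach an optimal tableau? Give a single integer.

1

pivot: b in, a out → z = 35
No improving column remains; optimal.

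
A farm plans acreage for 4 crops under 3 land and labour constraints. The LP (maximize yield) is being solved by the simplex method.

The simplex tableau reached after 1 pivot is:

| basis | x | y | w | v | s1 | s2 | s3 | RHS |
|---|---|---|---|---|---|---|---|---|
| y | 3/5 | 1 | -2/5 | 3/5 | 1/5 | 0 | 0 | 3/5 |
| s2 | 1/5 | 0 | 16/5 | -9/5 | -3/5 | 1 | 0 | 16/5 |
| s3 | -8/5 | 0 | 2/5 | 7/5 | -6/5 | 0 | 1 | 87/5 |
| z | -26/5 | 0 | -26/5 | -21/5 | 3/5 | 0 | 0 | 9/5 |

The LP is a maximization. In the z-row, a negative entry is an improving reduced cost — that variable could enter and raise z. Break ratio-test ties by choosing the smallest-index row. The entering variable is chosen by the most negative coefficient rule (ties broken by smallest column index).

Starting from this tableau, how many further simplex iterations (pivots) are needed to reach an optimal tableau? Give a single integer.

pivot: x in, y out → z = 7
pivot: w in, s2 out → z = 74/5
pivot: v in, x out → z = 26
No improving column remains; optimal.

3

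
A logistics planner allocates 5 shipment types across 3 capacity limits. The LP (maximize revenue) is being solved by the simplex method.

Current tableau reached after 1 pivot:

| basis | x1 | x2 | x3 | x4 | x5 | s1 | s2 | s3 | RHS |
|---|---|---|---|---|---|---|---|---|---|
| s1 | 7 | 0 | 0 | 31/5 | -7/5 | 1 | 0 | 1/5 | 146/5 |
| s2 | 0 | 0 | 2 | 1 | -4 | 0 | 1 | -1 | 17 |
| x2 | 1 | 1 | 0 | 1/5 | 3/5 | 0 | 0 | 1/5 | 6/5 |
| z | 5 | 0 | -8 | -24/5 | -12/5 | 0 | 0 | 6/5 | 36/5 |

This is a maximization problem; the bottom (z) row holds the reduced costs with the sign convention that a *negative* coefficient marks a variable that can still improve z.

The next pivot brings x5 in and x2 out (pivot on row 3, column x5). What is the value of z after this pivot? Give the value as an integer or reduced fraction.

Minimum ratio for x5: (6/5)/(3/5) = 2.
z changes by −(z-row coeff of x5)·ratio = −(-12/5)·2 = 24/5.
New z = 36/5 + (24/5) = 12.

12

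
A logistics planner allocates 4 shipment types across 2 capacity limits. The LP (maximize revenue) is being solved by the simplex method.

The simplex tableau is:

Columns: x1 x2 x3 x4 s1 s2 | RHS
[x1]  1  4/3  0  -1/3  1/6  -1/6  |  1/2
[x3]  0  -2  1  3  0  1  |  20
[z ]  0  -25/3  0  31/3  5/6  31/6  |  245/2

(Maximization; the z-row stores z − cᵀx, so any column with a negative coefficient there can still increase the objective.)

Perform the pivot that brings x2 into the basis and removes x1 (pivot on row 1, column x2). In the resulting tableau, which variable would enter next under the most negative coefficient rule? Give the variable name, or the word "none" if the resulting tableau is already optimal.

none

Pivot element 4/3. New z-row = old z-row − (-25/3)·(row 1/(4/3)).
Updated z-row coefficients: x1: 25/4, x2: 0, x3: 0, x4: 33/4, s1: 15/8, s2: 33/8.
No coefficient is strictly negative; the tableau after this pivot is optimal.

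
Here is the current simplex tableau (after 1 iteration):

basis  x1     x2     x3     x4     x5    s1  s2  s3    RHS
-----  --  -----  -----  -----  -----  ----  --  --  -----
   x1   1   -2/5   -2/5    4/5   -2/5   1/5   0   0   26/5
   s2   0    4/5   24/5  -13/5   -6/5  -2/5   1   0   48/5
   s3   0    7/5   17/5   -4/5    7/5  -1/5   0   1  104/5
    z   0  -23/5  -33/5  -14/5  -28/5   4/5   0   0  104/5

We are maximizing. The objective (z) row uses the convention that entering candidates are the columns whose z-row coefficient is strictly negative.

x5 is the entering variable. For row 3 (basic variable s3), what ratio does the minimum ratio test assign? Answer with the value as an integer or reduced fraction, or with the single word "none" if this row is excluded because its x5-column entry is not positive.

Ratio = RHS / (x5 entry) = (104/5) / (7/5) = 104/7.

104/7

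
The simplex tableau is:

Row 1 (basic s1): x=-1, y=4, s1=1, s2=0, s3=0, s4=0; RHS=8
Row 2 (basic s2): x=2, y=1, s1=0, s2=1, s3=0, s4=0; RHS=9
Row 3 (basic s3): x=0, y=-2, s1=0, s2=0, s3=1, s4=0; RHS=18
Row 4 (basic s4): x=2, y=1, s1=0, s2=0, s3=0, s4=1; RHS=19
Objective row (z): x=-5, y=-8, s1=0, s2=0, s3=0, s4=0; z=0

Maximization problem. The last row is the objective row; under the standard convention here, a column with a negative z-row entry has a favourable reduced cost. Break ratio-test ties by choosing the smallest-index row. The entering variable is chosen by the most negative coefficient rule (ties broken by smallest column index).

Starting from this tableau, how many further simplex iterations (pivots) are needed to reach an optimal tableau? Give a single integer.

pivot: y in, s1 out → z = 16
pivot: x in, s2 out → z = 340/9
No improving column remains; optimal.

2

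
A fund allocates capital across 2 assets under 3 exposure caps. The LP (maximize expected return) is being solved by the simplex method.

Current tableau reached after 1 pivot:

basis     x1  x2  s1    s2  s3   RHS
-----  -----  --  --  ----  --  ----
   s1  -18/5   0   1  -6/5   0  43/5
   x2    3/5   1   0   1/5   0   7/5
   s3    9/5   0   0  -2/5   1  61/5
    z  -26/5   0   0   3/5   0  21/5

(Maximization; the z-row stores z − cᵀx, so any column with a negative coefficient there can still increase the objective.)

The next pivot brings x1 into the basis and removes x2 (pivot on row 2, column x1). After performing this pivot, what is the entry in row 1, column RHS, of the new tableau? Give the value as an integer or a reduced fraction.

17

Pivot element is row 2, column x1: 3/5.
Normalize row 2: new (row 2, RHS) = (7/5)/(3/5) = 7/3.
row 1 ← row 1 − (-18/5)·(new row 2): 43/5 − (-18/5)·(7/3) = 17.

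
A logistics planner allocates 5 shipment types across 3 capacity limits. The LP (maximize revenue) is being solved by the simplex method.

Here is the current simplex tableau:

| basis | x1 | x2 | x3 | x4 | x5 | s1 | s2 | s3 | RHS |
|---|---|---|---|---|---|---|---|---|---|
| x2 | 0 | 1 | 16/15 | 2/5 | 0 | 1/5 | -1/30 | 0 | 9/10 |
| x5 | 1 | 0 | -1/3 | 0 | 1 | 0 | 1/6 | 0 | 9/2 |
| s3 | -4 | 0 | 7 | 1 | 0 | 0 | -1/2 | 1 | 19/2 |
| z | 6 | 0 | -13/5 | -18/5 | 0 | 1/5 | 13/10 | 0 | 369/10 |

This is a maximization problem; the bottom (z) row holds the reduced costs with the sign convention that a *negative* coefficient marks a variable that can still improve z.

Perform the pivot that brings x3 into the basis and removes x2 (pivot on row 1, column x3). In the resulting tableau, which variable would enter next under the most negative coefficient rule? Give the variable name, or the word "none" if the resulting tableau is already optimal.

Pivot element 16/15. New z-row = old z-row − (-13/5)·(row 1/(16/15)).
Updated z-row coefficients: x1: 6, x2: 39/16, x3: 0, x4: -21/8, x5: 0, s1: 11/16, s2: 39/32, s3: 0.
The most negative is -21/8 in column x4, so x4 would enter next.

x4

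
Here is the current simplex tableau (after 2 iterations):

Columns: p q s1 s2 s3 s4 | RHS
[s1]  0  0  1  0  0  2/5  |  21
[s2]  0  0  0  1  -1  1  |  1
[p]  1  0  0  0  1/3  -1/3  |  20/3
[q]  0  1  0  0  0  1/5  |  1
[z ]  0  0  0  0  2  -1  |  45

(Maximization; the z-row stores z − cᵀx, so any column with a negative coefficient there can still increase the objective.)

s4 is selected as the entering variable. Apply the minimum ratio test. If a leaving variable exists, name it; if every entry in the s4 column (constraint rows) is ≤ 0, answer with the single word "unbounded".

Ratios: row 1 (s1): 21/(2/5) = 105/2; row 2 (s2): 1/1 = 1; row 3 (p): entry -1/3 ≤ 0, skip; row 4 (q): 1/(1/5) = 5.
Minimum ratio is in the s2 row, so s2 leaves.

s2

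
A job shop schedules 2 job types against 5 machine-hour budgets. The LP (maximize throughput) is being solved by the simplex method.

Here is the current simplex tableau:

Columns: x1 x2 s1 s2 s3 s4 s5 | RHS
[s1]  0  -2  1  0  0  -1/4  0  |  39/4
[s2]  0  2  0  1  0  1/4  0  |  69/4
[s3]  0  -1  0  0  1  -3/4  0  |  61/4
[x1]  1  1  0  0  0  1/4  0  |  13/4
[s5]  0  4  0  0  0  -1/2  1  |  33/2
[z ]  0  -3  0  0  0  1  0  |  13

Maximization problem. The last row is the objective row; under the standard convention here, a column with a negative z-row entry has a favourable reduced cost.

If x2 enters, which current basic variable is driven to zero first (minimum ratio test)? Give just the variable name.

Ratios: row 1 (s1): entry -2 ≤ 0, skip; row 2 (s2): (69/4)/2 = 69/8; row 3 (s3): entry -1 ≤ 0, skip; row 4 (x1): (13/4)/1 = 13/4; row 5 (s5): (33/2)/4 = 33/8.
Minimum ratio 13/4 is in the x1 row, so x1 leaves.

x1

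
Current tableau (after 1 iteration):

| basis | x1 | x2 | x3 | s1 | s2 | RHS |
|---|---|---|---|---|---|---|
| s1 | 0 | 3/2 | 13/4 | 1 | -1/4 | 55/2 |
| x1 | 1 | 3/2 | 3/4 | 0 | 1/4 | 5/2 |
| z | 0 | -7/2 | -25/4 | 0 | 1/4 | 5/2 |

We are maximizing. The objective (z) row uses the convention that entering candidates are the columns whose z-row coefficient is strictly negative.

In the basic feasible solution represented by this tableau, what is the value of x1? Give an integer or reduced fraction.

x1 is basic (row 2); its value is the RHS of that row: 5/2.

5/2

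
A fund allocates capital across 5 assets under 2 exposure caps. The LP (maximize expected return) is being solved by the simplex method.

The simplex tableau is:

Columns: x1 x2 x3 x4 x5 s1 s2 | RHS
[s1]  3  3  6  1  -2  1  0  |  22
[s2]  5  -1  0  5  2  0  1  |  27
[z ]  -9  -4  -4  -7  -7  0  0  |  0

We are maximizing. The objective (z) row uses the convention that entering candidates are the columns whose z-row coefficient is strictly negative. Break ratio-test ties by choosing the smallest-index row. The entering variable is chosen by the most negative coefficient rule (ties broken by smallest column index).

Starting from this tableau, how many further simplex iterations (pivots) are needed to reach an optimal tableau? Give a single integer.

3

pivot: x1 in, s2 out → z = 243/5
pivot: x2 in, s1 out → z = 1043/18
pivot: x5 in, x1 out → z = 1113/4
No improving column remains; optimal.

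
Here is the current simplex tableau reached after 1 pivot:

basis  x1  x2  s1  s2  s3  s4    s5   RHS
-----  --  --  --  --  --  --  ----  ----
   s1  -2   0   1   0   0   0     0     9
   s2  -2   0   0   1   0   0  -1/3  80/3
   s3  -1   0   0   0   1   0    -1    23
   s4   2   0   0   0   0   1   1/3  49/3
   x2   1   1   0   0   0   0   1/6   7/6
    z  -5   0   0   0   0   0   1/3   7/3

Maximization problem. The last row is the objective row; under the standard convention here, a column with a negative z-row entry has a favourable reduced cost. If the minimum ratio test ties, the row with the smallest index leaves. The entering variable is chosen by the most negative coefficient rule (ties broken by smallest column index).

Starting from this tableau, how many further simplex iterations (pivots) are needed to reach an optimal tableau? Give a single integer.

pivot: x1 in, x2 out → z = 49/6
No improving column remains; optimal.

1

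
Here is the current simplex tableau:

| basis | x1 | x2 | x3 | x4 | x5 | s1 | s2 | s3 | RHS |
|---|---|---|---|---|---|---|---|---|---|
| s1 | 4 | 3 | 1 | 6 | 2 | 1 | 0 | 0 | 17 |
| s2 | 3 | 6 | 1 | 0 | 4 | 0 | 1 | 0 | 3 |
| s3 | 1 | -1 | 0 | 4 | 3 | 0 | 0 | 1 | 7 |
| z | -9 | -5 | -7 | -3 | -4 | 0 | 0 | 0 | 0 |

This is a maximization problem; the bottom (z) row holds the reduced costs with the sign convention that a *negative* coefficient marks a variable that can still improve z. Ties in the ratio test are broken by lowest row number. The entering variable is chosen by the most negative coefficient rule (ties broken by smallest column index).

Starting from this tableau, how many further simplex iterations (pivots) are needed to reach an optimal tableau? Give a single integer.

3

pivot: x1 in, s2 out → z = 9
pivot: x3 in, x1 out → z = 21
pivot: x4 in, s3 out → z = 105/4
No improving column remains; optimal.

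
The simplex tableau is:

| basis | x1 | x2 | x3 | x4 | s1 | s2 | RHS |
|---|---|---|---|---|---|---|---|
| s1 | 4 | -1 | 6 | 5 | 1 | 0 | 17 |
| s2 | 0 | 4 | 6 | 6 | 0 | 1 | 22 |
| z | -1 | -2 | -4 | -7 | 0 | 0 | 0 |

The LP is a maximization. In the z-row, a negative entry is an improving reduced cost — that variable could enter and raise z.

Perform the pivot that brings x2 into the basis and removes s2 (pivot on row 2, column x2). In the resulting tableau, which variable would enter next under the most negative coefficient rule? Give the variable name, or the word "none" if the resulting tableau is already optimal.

Pivot element 4. New z-row = old z-row − (-2)·(row 2/4).
Updated z-row coefficients: x1: -1, x2: 0, x3: -1, x4: -4, s1: 0, s2: 1/2.
The most negative is -4 in column x4, so x4 would enter next.

x4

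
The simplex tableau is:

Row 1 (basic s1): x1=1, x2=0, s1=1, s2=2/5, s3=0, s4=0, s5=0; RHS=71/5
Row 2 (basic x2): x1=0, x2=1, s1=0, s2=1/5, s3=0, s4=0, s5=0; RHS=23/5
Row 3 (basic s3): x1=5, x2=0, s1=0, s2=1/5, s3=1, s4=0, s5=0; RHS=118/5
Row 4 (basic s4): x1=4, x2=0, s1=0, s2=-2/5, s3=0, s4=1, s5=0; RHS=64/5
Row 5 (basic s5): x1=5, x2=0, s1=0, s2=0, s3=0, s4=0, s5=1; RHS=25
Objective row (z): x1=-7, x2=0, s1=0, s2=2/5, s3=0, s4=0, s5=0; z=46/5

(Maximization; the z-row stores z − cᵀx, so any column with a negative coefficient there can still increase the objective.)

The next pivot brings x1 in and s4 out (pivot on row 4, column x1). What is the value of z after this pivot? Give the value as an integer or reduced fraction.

158/5

Minimum ratio for x1: (64/5)/4 = 16/5.
z changes by −(z-row coeff of x1)·ratio = −(-7)·(16/5) = 112/5.
New z = 46/5 + (112/5) = 158/5.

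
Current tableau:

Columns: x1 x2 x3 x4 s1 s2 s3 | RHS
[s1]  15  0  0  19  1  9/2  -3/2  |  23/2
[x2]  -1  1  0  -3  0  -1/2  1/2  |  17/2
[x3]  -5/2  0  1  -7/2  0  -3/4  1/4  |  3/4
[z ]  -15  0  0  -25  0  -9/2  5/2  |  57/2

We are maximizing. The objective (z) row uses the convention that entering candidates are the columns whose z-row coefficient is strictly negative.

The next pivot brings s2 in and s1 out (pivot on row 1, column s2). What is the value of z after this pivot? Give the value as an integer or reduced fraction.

Minimum ratio for s2: (23/2)/(9/2) = 23/9.
z changes by −(z-row coeff of s2)·ratio = −(-9/2)·(23/9) = 23/2.
New z = 57/2 + (23/2) = 40.

40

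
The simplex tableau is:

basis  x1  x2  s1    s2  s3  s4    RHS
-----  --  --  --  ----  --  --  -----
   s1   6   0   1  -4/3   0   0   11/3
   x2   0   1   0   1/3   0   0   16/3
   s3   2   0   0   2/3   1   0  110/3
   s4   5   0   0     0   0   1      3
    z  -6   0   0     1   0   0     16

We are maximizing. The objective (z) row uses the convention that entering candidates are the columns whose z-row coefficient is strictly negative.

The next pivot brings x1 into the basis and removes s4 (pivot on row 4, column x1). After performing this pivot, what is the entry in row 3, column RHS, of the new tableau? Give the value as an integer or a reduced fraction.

Pivot element is row 4, column x1: 5.
Normalize row 4: new (row 4, RHS) = 3/5 = 3/5.
row 3 ← row 3 − 2·(new row 4): 110/3 − 2·(3/5) = 532/15.

532/15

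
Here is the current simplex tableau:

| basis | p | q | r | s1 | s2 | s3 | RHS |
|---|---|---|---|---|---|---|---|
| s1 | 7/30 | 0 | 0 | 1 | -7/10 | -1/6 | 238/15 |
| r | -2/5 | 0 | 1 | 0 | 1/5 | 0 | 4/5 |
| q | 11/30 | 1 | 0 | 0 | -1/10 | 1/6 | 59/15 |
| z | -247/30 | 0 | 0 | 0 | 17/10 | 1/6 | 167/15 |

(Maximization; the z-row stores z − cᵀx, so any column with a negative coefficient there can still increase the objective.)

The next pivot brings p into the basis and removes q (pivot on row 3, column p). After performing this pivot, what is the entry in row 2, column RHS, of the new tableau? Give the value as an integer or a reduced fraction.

Pivot element is row 3, column p: 11/30.
Normalize row 3: new (row 3, RHS) = (59/15)/(11/30) = 118/11.
row 2 ← row 2 − (-2/5)·(new row 3): 4/5 − (-2/5)·(118/11) = 56/11.

56/11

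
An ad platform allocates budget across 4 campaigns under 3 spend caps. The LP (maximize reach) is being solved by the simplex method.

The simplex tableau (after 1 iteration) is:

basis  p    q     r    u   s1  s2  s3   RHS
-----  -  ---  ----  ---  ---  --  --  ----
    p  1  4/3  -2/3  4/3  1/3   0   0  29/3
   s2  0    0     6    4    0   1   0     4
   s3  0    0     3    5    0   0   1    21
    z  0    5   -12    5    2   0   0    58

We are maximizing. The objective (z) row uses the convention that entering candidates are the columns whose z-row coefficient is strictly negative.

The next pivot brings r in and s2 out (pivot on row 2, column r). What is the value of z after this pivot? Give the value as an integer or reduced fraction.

Minimum ratio for r: 4/6 = 2/3.
z changes by −(z-row coeff of r)·ratio = −(-12)·(2/3) = 8.
New z = 58 + 8 = 66.

66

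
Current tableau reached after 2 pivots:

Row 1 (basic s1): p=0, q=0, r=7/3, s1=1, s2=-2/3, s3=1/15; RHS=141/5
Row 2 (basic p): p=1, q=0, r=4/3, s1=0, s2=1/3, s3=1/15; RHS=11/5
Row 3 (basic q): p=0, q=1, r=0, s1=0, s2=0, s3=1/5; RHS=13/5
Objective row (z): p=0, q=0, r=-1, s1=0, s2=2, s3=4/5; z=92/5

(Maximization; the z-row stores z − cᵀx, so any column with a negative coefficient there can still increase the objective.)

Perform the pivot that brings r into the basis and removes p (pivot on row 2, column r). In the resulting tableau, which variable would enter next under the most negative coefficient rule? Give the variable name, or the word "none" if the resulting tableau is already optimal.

Pivot element 4/3. New z-row = old z-row − (-1)·(row 2/(4/3)).
Updated z-row coefficients: p: 3/4, q: 0, r: 0, s1: 0, s2: 9/4, s3: 17/20.
No coefficient is strictly negative; the tableau after this pivot is optimal.

none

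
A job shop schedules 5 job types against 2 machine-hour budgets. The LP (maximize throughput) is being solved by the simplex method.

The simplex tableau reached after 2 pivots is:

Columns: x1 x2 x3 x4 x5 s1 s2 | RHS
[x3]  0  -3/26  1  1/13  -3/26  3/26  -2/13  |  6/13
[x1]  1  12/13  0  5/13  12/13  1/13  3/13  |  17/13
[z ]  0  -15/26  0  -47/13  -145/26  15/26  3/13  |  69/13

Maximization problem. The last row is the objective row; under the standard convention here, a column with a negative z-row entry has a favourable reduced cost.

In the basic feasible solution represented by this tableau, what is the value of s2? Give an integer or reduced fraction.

s2 is nonbasic (not in the basis column), so its value in the current BFS is 0.

0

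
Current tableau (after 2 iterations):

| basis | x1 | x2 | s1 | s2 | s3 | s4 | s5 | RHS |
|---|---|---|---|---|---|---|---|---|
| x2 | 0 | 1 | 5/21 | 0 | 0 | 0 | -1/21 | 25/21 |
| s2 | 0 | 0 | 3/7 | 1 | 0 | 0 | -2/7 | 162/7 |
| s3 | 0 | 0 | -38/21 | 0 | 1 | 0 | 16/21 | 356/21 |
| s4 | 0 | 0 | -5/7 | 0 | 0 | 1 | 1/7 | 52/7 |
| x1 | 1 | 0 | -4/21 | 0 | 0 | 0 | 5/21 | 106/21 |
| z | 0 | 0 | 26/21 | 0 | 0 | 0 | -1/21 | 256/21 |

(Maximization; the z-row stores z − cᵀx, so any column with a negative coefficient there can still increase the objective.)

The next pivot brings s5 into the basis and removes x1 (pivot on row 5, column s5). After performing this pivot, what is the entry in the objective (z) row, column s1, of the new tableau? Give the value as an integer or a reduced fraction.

Pivot element is row 5, column s5: 5/21.
Normalize row 5: new (row 5, s1) = (-4/21)/(5/21) = -4/5.
z-row ← z-row − (-1/21)·(new row 5): 26/21 − (-1/21)·(-4/5) = 6/5.

6/5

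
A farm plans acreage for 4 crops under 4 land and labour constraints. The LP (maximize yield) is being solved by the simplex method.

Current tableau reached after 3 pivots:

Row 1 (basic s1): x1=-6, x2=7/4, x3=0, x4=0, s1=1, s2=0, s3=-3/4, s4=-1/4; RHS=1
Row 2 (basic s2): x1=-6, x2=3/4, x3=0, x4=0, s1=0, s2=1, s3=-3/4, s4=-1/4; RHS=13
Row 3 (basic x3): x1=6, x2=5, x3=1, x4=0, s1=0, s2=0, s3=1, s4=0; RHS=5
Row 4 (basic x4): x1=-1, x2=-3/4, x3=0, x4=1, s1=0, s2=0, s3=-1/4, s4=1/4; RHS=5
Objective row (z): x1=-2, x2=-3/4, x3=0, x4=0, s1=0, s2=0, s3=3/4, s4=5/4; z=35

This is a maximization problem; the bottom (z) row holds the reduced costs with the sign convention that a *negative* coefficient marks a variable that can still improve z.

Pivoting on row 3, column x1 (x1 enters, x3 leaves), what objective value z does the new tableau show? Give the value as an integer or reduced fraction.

110/3

Minimum ratio for x1: 5/6 = 5/6.
z changes by −(z-row coeff of x1)·ratio = −(-2)·(5/6) = 5/3.
New z = 35 + (5/3) = 110/3.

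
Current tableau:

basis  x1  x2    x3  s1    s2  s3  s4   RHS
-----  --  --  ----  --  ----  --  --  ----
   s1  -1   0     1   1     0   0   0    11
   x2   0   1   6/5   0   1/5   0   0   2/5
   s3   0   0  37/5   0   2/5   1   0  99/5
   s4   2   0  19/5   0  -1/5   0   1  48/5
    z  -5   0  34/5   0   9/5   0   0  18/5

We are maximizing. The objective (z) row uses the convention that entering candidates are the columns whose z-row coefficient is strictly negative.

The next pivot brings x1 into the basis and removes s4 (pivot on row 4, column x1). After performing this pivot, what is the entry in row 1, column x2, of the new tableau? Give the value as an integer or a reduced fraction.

Pivot element is row 4, column x1: 2.
Normalize row 4: new (row 4, x2) = 0/2 = 0.
row 1 ← row 1 − (-1)·(new row 4): 0 − (-1)·0 = 0.

0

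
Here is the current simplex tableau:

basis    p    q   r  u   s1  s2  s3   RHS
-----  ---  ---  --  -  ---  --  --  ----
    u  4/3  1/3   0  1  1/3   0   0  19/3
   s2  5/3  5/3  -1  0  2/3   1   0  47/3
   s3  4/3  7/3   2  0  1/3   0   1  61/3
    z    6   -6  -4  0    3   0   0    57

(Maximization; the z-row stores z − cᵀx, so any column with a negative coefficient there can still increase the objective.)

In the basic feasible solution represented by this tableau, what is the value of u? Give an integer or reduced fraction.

u is basic (row 1); its value is the RHS of that row: 19/3.

19/3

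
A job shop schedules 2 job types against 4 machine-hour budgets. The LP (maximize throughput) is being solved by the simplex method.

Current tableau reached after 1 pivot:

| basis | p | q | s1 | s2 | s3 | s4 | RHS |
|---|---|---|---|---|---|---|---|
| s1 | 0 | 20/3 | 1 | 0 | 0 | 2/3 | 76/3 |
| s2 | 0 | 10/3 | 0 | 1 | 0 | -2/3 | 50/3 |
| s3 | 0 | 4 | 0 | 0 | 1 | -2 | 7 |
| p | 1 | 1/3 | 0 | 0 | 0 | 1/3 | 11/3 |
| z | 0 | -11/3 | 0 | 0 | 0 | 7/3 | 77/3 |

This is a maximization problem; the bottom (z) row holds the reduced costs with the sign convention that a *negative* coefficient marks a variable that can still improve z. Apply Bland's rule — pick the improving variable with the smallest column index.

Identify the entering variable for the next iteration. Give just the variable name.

Objective-row coefficients: p: 0, q: -11/3, s1: 0, s2: 0, s3: 0, s4: 7/3.
Improving columns: q. Bland's rule picks the smallest column index → q.

q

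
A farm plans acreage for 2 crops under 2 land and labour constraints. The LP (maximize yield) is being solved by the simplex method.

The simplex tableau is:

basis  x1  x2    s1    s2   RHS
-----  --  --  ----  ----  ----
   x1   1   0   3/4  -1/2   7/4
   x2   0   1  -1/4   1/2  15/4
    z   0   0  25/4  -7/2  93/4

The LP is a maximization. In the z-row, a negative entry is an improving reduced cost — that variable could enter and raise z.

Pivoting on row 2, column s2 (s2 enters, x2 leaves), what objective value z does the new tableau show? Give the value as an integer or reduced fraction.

99/2

Minimum ratio for s2: (15/4)/(1/2) = 15/2.
z changes by −(z-row coeff of s2)·ratio = −(-7/2)·(15/2) = 105/4.
New z = 93/4 + (105/4) = 99/2.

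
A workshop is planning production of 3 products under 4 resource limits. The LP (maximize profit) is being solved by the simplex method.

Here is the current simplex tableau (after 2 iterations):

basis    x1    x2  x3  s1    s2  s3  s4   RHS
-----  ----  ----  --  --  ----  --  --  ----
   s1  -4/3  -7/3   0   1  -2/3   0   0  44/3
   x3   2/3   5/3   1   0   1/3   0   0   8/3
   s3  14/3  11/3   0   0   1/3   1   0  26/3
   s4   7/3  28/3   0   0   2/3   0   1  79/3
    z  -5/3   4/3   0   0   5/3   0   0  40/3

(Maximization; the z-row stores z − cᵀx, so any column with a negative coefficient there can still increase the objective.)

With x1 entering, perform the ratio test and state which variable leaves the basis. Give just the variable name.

Ratios: row 1 (s1): entry -4/3 ≤ 0, skip; row 2 (x3): (8/3)/(2/3) = 4; row 3 (s3): (26/3)/(14/3) = 13/7; row 4 (s4): (79/3)/(7/3) = 79/7.
Minimum ratio 13/7 is in the s3 row, so s3 leaves.

s3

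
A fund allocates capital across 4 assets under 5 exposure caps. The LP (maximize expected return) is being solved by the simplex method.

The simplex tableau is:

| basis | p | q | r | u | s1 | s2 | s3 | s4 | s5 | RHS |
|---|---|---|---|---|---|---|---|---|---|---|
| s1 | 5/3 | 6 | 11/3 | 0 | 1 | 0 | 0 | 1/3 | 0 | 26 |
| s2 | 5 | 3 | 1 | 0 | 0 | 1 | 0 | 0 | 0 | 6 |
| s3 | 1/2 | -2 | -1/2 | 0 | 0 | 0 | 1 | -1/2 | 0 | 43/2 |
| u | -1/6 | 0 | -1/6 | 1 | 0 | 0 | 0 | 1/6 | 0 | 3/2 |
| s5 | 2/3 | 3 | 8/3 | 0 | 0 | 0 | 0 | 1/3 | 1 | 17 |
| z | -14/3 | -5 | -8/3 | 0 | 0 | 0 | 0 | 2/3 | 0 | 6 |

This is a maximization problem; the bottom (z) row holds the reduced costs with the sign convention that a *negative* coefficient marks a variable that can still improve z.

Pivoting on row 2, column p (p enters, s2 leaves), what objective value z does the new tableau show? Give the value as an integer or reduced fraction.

58/5

Minimum ratio for p: 6/5 = 6/5.
z changes by −(z-row coeff of p)·ratio = −(-14/3)·(6/5) = 28/5.
New z = 6 + (28/5) = 58/5.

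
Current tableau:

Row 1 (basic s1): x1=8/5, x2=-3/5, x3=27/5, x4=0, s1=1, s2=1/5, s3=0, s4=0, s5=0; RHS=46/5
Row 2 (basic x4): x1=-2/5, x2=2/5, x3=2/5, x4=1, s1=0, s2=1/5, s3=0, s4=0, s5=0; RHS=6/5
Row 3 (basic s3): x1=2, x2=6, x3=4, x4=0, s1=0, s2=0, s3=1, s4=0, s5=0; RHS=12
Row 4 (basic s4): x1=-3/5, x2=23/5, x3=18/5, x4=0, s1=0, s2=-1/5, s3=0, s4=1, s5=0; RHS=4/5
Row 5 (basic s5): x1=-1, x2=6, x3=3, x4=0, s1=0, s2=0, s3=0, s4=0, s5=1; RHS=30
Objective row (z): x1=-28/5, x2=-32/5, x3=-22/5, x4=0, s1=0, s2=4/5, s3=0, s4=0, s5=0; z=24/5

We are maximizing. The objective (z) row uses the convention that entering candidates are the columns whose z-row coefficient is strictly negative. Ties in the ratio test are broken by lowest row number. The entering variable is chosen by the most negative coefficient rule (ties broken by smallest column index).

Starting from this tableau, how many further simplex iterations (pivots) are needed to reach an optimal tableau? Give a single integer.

3

pivot: x2 in, s4 out → z = 136/23
pivot: x1 in, s3 out → z = 125/4
pivot: s4 in, s1 out → z = 1016/27
No improving column remains; optimal.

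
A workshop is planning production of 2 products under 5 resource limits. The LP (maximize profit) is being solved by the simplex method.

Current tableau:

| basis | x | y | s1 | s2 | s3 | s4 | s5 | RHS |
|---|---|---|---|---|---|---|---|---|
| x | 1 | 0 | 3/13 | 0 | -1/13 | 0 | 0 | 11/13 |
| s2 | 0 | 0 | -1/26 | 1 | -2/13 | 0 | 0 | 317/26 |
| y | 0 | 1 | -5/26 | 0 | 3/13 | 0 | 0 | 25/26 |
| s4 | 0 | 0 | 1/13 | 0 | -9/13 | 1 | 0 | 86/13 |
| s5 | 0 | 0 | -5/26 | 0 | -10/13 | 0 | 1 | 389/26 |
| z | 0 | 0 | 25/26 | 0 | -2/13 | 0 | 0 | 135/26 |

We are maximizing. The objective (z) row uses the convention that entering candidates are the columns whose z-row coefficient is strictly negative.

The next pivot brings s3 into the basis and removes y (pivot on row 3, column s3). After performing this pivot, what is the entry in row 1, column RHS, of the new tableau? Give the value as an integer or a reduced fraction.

Pivot element is row 3, column s3: 3/13.
Normalize row 3: new (row 3, RHS) = (25/26)/(3/13) = 25/6.
row 1 ← row 1 − (-1/13)·(new row 3): 11/13 − (-1/13)·(25/6) = 7/6.

7/6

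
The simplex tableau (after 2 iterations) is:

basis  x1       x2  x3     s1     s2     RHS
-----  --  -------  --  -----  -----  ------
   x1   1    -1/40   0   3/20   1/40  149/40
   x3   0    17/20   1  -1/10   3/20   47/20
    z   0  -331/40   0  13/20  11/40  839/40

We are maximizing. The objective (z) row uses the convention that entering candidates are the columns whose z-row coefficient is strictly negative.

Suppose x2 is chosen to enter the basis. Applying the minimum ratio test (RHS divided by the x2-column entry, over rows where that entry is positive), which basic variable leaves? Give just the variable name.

x3

Ratios: row 1 (x1): entry -1/40 ≤ 0, skip; row 2 (x3): (47/20)/(17/20) = 47/17.
Minimum ratio 47/17 is in the x3 row, so x3 leaves.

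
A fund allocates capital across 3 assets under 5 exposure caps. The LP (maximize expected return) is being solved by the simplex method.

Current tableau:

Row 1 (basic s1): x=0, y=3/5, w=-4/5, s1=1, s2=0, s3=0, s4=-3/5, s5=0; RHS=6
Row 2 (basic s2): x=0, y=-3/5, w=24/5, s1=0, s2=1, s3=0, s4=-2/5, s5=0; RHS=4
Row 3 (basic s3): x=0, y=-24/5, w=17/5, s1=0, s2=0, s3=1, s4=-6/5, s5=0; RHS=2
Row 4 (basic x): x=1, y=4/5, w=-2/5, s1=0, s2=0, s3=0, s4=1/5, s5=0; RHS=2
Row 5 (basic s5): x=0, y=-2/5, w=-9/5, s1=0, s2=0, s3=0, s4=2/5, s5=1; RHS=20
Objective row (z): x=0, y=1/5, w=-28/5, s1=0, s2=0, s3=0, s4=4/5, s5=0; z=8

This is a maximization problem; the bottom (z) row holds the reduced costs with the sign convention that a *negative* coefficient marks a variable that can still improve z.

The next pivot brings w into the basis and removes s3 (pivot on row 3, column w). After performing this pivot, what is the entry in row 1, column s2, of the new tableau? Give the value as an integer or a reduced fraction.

Pivot element is row 3, column w: 17/5.
Normalize row 3: new (row 3, s2) = 0/(17/5) = 0.
row 1 ← row 1 − (-4/5)·(new row 3): 0 − (-4/5)·0 = 0.

0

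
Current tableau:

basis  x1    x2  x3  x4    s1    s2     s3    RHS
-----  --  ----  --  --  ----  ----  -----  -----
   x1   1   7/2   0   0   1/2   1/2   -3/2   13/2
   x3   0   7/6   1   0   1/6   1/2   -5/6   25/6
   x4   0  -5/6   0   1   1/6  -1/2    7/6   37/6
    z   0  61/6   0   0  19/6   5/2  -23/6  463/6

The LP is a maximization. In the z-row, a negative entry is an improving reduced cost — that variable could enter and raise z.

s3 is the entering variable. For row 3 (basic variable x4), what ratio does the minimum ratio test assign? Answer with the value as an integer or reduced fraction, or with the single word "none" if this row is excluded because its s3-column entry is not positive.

Ratio = RHS / (s3 entry) = (37/6) / (7/6) = 37/7.

37/7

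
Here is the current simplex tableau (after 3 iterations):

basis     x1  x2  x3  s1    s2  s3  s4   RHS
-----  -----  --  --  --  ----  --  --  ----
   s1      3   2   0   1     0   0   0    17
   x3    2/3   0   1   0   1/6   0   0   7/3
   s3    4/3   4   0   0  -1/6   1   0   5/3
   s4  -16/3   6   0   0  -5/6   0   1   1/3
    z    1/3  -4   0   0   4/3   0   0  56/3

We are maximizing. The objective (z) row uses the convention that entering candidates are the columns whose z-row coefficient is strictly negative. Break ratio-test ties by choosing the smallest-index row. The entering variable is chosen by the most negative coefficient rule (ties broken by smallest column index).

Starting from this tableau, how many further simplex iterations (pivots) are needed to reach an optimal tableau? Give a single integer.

pivot: x2 in, s4 out → z = 170/9
pivot: x1 in, s3 out → z = 873/44
No improving column remains; optimal.

2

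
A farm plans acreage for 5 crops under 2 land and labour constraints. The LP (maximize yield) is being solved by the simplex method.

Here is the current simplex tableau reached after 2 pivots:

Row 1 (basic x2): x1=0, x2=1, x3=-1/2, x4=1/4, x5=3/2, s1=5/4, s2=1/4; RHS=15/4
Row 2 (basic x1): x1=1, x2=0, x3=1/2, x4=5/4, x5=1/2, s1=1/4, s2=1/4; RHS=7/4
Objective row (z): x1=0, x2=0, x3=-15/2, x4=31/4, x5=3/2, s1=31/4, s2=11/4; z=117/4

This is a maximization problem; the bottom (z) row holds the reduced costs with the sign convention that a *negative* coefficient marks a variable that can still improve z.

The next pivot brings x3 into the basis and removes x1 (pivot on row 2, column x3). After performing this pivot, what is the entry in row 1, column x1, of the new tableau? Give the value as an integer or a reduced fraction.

Pivot element is row 2, column x3: 1/2.
Normalize row 2: new (row 2, x1) = 1/(1/2) = 2.
row 1 ← row 1 − (-1/2)·(new row 2): 0 − (-1/2)·2 = 1.

1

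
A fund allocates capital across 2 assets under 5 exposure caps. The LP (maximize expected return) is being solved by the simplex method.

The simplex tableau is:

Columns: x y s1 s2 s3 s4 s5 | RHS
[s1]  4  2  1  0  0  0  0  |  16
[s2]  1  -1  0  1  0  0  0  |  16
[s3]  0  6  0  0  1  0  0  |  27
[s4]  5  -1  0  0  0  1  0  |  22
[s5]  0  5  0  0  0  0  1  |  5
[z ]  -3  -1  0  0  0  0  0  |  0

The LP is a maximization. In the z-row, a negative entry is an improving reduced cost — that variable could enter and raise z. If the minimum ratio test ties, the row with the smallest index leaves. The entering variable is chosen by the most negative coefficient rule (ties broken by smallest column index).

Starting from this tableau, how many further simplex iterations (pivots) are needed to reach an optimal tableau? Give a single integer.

1

pivot: x in, s1 out → z = 12
No improving column remains; optimal.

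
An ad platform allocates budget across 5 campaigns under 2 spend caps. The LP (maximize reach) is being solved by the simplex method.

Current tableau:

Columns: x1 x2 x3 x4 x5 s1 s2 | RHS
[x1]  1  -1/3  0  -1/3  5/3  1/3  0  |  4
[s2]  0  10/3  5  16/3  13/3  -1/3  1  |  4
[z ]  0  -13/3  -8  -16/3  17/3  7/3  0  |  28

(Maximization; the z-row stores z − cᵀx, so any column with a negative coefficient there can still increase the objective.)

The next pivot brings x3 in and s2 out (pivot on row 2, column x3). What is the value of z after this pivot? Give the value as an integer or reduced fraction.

Minimum ratio for x3: 4/5 = 4/5.
z changes by −(z-row coeff of x3)·ratio = −(-8)·(4/5) = 32/5.
New z = 28 + (32/5) = 172/5.

172/5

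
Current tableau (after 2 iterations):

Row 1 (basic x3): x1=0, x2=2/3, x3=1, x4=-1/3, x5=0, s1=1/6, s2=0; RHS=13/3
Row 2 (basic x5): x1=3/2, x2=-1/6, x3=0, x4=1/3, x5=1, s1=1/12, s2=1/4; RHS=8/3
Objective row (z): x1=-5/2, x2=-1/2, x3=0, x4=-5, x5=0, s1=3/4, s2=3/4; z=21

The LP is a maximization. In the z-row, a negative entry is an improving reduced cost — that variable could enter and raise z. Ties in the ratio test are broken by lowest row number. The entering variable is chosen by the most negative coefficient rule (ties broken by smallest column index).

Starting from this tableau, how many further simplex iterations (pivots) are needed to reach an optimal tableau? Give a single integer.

pivot: x4 in, x5 out → z = 61
pivot: x2 in, x3 out → z = 103
No improving column remains; optimal.

2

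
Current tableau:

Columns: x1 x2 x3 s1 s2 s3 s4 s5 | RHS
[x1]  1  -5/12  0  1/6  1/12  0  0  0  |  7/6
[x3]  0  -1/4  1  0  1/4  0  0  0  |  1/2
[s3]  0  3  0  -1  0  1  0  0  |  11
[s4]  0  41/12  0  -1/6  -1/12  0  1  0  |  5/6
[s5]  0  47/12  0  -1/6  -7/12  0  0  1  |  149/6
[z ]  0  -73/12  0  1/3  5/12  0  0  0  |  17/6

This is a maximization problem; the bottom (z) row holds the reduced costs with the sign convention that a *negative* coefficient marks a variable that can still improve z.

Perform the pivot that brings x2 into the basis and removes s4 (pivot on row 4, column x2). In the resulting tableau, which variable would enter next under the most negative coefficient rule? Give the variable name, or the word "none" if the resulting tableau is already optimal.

Pivot element 41/12. New z-row = old z-row − (-73/12)·(row 4/(41/12)).
Updated z-row coefficients: x1: 0, x2: 0, x3: 0, s1: 3/82, s2: 11/41, s3: 0, s4: 73/41, s5: 0.
No coefficient is strictly negative; the tableau after this pivot is optimal.

none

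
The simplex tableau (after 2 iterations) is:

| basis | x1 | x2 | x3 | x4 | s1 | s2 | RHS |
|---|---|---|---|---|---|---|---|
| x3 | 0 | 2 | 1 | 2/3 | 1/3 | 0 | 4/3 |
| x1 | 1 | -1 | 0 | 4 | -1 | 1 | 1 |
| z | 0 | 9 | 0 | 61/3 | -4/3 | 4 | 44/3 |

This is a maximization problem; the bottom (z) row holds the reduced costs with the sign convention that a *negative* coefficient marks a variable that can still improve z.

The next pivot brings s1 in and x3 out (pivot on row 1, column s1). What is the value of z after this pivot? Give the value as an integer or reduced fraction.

Minimum ratio for s1: (4/3)/(1/3) = 4.
z changes by −(z-row coeff of s1)·ratio = −(-4/3)·4 = 16/3.
New z = 44/3 + (16/3) = 20.

20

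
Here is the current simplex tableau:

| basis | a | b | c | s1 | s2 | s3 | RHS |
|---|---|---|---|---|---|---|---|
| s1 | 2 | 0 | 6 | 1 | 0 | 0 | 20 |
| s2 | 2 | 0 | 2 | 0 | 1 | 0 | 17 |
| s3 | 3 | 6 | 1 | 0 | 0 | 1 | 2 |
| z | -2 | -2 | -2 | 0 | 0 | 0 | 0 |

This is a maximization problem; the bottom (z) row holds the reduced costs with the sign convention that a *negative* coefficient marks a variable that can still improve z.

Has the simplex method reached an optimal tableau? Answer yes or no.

Column a has objective-row coefficient -2, which is negative; an improving pivot exists, so not yet optimal.

no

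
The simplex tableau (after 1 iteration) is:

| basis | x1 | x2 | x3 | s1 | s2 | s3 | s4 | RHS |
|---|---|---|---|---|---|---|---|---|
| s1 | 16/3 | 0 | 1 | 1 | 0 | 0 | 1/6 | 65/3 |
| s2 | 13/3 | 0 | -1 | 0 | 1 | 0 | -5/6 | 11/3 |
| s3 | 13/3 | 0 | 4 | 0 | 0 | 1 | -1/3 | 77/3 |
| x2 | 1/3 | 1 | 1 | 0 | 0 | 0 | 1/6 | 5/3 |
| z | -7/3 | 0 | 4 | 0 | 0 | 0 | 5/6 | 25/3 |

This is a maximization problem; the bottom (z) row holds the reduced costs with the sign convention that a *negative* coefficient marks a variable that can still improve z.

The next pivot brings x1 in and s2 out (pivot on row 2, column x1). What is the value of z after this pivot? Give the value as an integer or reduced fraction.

134/13

Minimum ratio for x1: (11/3)/(13/3) = 11/13.
z changes by −(z-row coeff of x1)·ratio = −(-7/3)·(11/13) = 77/39.
New z = 25/3 + (77/39) = 134/13.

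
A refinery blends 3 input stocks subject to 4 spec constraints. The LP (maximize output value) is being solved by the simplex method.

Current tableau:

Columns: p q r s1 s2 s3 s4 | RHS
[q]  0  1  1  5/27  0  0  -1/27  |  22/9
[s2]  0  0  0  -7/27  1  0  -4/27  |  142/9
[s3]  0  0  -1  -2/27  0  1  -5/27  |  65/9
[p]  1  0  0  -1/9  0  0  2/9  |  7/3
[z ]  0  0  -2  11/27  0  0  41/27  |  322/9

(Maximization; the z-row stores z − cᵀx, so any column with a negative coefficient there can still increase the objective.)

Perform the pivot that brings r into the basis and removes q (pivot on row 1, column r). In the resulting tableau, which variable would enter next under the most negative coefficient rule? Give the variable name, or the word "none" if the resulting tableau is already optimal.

none

Pivot element 1. New z-row = old z-row − (-2)·(row 1/1).
Updated z-row coefficients: p: 0, q: 2, r: 0, s1: 7/9, s2: 0, s3: 0, s4: 13/9.
No coefficient is strictly negative; the tableau after this pivot is optimal.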